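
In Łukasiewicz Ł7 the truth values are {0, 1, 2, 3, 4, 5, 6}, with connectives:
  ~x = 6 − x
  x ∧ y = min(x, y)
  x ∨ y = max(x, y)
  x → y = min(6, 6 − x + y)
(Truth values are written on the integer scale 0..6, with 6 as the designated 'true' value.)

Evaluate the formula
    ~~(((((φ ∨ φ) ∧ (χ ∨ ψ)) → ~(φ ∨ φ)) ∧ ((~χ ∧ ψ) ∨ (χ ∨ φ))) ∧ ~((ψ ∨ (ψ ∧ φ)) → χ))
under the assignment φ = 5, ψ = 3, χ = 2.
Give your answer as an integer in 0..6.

1

φ ∨ φ = 5 ∨ 5 = 5
χ ∨ ψ = 2 ∨ 3 = 3
(φ ∨ φ) ∧ (χ ∨ ψ) = 5 ∧ 3 = 3
φ ∨ φ = 5 ∨ 5 = 5
~(φ ∨ φ) = ~5 = 1
((φ ∨ φ) ∧ (χ ∨ ψ)) → ~(φ ∨ φ) = 3 → 1 = 4
~χ = ~2 = 4
~χ ∧ ψ = 4 ∧ 3 = 3
χ ∨ φ = 2 ∨ 5 = 5
(~χ ∧ ψ) ∨ (χ ∨ φ) = 3 ∨ 5 = 5
(((φ ∨ φ) ∧ (χ ∨ ψ)) → ~(φ ∨ φ)) ∧ ((~χ ∧ ψ) ∨ (χ ∨ φ)) = 4 ∧ 5 = 4
ψ ∧ φ = 3 ∧ 5 = 3
ψ ∨ (ψ ∧ φ) = 3 ∨ 3 = 3
(ψ ∨ (ψ ∧ φ)) → χ = 3 → 2 = 5
~((ψ ∨ (ψ ∧ φ)) → χ) = ~5 = 1
((((φ ∨ φ) ∧ (χ ∨ ψ)) → ~(φ ∨ φ)) ∧ ((~χ ∧ ψ) ∨ (χ ∨ φ))) ∧ ~((ψ ∨ (ψ ∧ φ)) → χ) = 4 ∧ 1 = 1
~(((((φ ∨ φ) ∧ (χ ∨ ψ)) → ~(φ ∨ φ)) ∧ ((~χ ∧ ψ) ∨ (χ ∨ φ))) ∧ ~((ψ ∨ (ψ ∧ φ)) → χ)) = ~1 = 5
~~(((((φ ∨ φ) ∧ (χ ∨ ψ)) → ~(φ ∨ φ)) ∧ ((~χ ∧ ψ) ∨ (χ ∨ φ))) ∧ ~((ψ ∨ (ψ ∧ φ)) → χ)) = ~5 = 1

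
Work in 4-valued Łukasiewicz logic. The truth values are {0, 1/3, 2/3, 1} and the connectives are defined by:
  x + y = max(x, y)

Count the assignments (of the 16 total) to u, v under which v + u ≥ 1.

7

u = 0, v = 0 ↦ 0  <
u = 0, v = 1/3 ↦ 1/3  <
u = 0, v = 2/3 ↦ 2/3  <
u = 0, v = 1 ↦ 1  ≥
u = 1/3, v = 0 ↦ 1/3  <
u = 1/3, v = 1/3 ↦ 1/3  <
u = 1/3, v = 2/3 ↦ 2/3  <
u = 1/3, v = 1 ↦ 1  ≥
u = 2/3, v = 0 ↦ 2/3  <
u = 2/3, v = 1/3 ↦ 2/3  <
u = 2/3, v = 2/3 ↦ 2/3  <
u = 2/3, v = 1 ↦ 1  ≥
u = 1, v = 0 ↦ 1  ≥
u = 1, v = 1/3 ↦ 1  ≥
u = 1, v = 2/3 ↦ 1  ≥
u = 1, v = 1 ↦ 1  ≥
So 7 of the 16 assignments meet the threshold.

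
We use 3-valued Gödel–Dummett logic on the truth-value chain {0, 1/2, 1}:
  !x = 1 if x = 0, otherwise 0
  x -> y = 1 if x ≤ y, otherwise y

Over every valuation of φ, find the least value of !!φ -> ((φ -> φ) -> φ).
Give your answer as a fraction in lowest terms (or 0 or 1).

1/2

Take φ = 1/2:
!φ = !1/2 = 0
!!φ = !0 = 1
φ -> φ = 1/2 -> 1/2 = 1
(φ -> φ) -> φ = 1 -> 1/2 = 1/2
!!φ -> ((φ -> φ) -> φ) = 1 -> 1/2 = 1/2
No assignment yields a value below 1/2, so this is the minimum.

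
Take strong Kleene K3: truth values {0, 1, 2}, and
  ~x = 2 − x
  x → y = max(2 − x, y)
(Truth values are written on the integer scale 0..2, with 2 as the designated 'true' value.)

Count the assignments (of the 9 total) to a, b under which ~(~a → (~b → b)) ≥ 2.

a = 0, b = 0 ↦ 2  ≥
a = 0, b = 1 ↦ 1  <
a = 0, b = 2 ↦ 0  <
a = 1, b = 0 ↦ 1  <
a = 1, b = 1 ↦ 1  <
a = 1, b = 2 ↦ 0  <
a = 2, b = 0 ↦ 0  <
a = 2, b = 1 ↦ 0  <
a = 2, b = 2 ↦ 0  <
So 1 of the 9 assignments meets the threshold.

1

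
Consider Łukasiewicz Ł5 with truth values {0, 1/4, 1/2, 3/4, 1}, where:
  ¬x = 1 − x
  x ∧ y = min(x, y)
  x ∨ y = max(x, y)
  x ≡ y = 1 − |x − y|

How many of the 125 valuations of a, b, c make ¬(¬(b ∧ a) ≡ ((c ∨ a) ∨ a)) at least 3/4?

value 1: 10 assignments (counts)
value 3/4: 14 assignments (counts)
value 1/2: 34 assignments
value 1/4: 36 assignments
value 0: 31 assignments
So 24 of the 125 assignments meet the threshold.

24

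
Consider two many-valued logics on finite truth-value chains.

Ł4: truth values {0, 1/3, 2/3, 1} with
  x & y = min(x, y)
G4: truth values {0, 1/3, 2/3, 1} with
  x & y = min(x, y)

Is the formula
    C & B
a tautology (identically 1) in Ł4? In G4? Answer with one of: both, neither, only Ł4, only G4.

In Ł4: at B = 0, C = 0 the value is 0 — not a tautology.
In G4: at B = 0, C = 0 the value is 0 — not a tautology.

neither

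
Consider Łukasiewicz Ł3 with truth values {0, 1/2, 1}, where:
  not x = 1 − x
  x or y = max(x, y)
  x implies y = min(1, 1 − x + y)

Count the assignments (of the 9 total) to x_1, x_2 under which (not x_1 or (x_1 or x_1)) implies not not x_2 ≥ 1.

4

x_1 = 0, x_2 = 0 ↦ 0  <
x_1 = 0, x_2 = 1/2 ↦ 1/2  <
x_1 = 0, x_2 = 1 ↦ 1  ≥
x_1 = 1/2, x_2 = 0 ↦ 1/2  <
x_1 = 1/2, x_2 = 1/2 ↦ 1  ≥
x_1 = 1/2, x_2 = 1 ↦ 1  ≥
x_1 = 1, x_2 = 0 ↦ 0  <
x_1 = 1, x_2 = 1/2 ↦ 1/2  <
x_1 = 1, x_2 = 1 ↦ 1  ≥
So 4 of the 9 assignments meet the threshold.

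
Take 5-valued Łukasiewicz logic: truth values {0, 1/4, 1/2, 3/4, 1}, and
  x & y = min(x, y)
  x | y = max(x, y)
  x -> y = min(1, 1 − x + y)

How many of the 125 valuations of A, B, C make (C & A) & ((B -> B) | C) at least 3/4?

20

value 1: 5 assignments (counts)
value 3/4: 15 assignments (counts)
value 1/2: 25 assignments
value 1/4: 35 assignments
value 0: 45 assignments
So 20 of the 125 assignments meet the threshold.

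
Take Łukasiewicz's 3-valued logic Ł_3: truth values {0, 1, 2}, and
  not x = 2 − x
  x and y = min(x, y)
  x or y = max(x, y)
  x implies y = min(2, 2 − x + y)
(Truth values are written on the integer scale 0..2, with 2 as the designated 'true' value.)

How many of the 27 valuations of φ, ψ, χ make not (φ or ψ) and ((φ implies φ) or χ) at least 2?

3

value 2: 3 assignments (counts)
value 1: 9 assignments
value 0: 15 assignments
So 3 of the 27 assignments meet the threshold.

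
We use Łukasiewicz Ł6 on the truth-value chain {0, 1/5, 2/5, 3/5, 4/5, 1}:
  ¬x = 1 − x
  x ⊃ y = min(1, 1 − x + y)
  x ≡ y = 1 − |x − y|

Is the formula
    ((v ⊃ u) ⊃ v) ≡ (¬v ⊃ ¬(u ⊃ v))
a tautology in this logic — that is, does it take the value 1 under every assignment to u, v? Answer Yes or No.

Counterexample: take u = 0, v = 1/5.
v ⊃ u = 1/5 ⊃ 0 = 4/5
(v ⊃ u) ⊃ v = 4/5 ⊃ 1/5 = 2/5
¬v = ¬1/5 = 4/5
u ⊃ v = 0 ⊃ 1/5 = 1
¬(u ⊃ v) = ¬1 = 0
¬v ⊃ ¬(u ⊃ v) = 4/5 ⊃ 0 = 1/5
((v ⊃ u) ⊃ v) ≡ (¬v ⊃ ¬(u ⊃ v)) = 2/5 ≡ 1/5 = 4/5
This gives 4/5 ≠ 1.

No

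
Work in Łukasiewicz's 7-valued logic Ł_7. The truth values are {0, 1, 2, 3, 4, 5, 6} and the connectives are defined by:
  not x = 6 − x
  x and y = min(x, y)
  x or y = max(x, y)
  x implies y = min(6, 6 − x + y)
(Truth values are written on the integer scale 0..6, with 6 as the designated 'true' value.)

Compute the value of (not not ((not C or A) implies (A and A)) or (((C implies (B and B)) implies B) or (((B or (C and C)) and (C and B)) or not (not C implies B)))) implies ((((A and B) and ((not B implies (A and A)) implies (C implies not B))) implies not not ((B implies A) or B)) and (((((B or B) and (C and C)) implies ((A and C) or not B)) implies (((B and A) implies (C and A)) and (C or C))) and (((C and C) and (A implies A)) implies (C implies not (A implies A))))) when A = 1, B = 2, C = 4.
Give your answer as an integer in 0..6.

5

not C = not 4 = 2
not C or A = 2 or 1 = 2
A and A = 1 and 1 = 1
(not C or A) implies (A and A) = 2 implies 1 = 5
not ((not C or A) implies (A and A)) = not 5 = 1
not not ((not C or A) implies (A and A)) = not 1 = 5
B and B = 2 and 2 = 2
C implies (B and B) = 4 implies 2 = 4
(C implies (B and B)) implies B = 4 implies 2 = 4
C and C = 4 and 4 = 4
B or (C and C) = 2 or 4 = 4
C and B = 4 and 2 = 2
(B or (C and C)) and (C and B) = 4 and 2 = 2
not C = not 4 = 2
not C implies B = 2 implies 2 = 6
not (not C implies B) = not 6 = 0
((B or (C and C)) and (C and B)) or not (not C implies B) = 2 or 0 = 2
((C implies (B and B)) implies B) or (((B or (C and C)) and (C and B)) or not (not C implies B)) = 4 or 2 = 4
not not ((not C or A) implies (A and A)) or (((C implies (B and B)) implies B) or (((B or (C and C)) and (C and B)) or not (not C implies B))) = 5 or 4 = 5
A and B = 1 and 2 = 1
not B = not 2 = 4
A and A = 1 and 1 = 1
not B implies (A and A) = 4 implies 1 = 3
not B = not 2 = 4
C implies not B = 4 implies 4 = 6
(not B implies (A and A)) implies (C implies not B) = 3 implies 6 = 6
(A and B) and ((not B implies (A and A)) implies (C implies not B)) = 1 and 6 = 1
B implies A = 2 implies 1 = 5
(B implies A) or B = 5 or 2 = 5
not ((B implies A) or B) = not 5 = 1
not not ((B implies A) or B) = not 1 = 5
((A and B) and ((not B implies (A and A)) implies (C implies not B))) implies not not ((B implies A) or B) = 1 implies 5 = 6
B or B = 2 or 2 = 2
C and C = 4 and 4 = 4
(B or B) and (C and C) = 2 and 4 = 2
A and C = 1 and 4 = 1
not B = not 2 = 4
(A and C) or not B = 1 or 4 = 4
((B or B) and (C and C)) implies ((A and C) or not B) = 2 implies 4 = 6
B and A = 2 and 1 = 1
C and A = 4 and 1 = 1
(B and A) implies (C and A) = 1 implies 1 = 6
C or C = 4 or 4 = 4
((B and A) implies (C and A)) and (C or C) = 6 and 4 = 4
(((B or B) and (C and C)) implies ((A and C) or not B)) implies (((B and A) implies (C and A)) and (C or C)) = 6 implies 4 = 4
C and C = 4 and 4 = 4
A implies A = 1 implies 1 = 6
(C and C) and (A implies A) = 4 and 6 = 4
A implies A = 1 implies 1 = 6
not (A implies A) = not 6 = 0
C implies not (A implies A) = 4 implies 0 = 2
((C and C) and (A implies A)) implies (C implies not (A implies A)) = 4 implies 2 = 4
((((B or B) and (C and C)) implies ((A and C) or not B)) implies (((B and A) implies (C and A)) and (C or C))) and (((C and C) and (A implies A)) implies (C implies not (A implies A))) = 4 and 4 = 4
(((A and B) and ((not B implies (A and A)) implies (C implies not B))) implies not not ((B implies A) or B)) and (((((B or B) and (C and C)) implies ((A and C) or not B)) implies (((B and A) implies (C and A)) and (C or C))) and (((C and C) and (A implies A)) implies (C implies not (A implies A)))) = 6 and 4 = 4
(not not ((not C or A) implies (A and A)) or (((C implies (B and B)) implies B) or (((B or (C and C)) and (C and B)) or not (not C implies B)))) implies ((((A and B) and ((not B implies (A and A)) implies (C implies not B))) implies not not ((B implies A) or B)) and (((((B or B) and (C and C)) implies ((A and C) or not B)) implies (((B and A) implies (C and A)) and (C or C))) and (((C and C) and (A implies A)) implies (C implies not (A implies A))))) = 5 implies 4 = 5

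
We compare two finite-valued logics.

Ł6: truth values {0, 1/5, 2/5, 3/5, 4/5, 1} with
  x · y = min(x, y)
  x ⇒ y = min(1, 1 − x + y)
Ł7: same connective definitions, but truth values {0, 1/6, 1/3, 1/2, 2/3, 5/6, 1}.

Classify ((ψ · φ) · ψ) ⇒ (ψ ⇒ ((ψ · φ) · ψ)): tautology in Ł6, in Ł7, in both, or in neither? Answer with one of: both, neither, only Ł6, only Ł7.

both

In Ł6: every assignment gives 1 — tautology.
In Ł7: every assignment gives 1 — tautology.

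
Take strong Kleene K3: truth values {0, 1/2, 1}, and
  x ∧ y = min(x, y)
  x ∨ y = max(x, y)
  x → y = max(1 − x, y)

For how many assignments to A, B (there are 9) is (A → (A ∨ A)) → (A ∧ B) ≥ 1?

A = 0, B = 0 ↦ 0  <
A = 0, B = 1/2 ↦ 0  <
A = 0, B = 1 ↦ 0  <
A = 1/2, B = 0 ↦ 1/2  <
A = 1/2, B = 1/2 ↦ 1/2  <
A = 1/2, B = 1 ↦ 1/2  <
A = 1, B = 0 ↦ 0  <
A = 1, B = 1/2 ↦ 1/2  <
A = 1, B = 1 ↦ 1  ≥
So 1 of the 9 assignments meets the threshold.

1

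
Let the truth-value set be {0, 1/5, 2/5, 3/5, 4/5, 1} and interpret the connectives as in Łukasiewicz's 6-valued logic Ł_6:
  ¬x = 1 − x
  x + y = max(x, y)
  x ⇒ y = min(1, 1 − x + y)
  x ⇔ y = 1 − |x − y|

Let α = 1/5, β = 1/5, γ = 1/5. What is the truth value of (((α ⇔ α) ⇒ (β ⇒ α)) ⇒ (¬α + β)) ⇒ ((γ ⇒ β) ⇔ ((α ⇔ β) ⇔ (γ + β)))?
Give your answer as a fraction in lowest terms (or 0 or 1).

α ⇔ α = 1/5 ⇔ 1/5 = 1
β ⇒ α = 1/5 ⇒ 1/5 = 1
(α ⇔ α) ⇒ (β ⇒ α) = 1 ⇒ 1 = 1
¬α = ¬1/5 = 4/5
¬α + β = 4/5 + 1/5 = 4/5
((α ⇔ α) ⇒ (β ⇒ α)) ⇒ (¬α + β) = 1 ⇒ 4/5 = 4/5
γ ⇒ β = 1/5 ⇒ 1/5 = 1
α ⇔ β = 1/5 ⇔ 1/5 = 1
γ + β = 1/5 + 1/5 = 1/5
(α ⇔ β) ⇔ (γ + β) = 1 ⇔ 1/5 = 1/5
(γ ⇒ β) ⇔ ((α ⇔ β) ⇔ (γ + β)) = 1 ⇔ 1/5 = 1/5
(((α ⇔ α) ⇒ (β ⇒ α)) ⇒ (¬α + β)) ⇒ ((γ ⇒ β) ⇔ ((α ⇔ β) ⇔ (γ + β))) = 4/5 ⇒ 1/5 = 2/5

2/5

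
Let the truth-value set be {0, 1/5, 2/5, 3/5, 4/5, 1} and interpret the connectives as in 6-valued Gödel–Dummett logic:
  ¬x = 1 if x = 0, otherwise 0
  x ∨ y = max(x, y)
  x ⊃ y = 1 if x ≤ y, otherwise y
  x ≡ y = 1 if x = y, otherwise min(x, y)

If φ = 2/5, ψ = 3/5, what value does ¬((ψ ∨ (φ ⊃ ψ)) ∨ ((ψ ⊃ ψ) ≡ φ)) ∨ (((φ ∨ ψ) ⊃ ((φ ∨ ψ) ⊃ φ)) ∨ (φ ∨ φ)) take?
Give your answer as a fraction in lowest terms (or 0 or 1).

φ ⊃ ψ = 2/5 ⊃ 3/5 = 1
ψ ∨ (φ ⊃ ψ) = 3/5 ∨ 1 = 1
ψ ⊃ ψ = 3/5 ⊃ 3/5 = 1
(ψ ⊃ ψ) ≡ φ = 1 ≡ 2/5 = 2/5
(ψ ∨ (φ ⊃ ψ)) ∨ ((ψ ⊃ ψ) ≡ φ) = 1 ∨ 2/5 = 1
¬((ψ ∨ (φ ⊃ ψ)) ∨ ((ψ ⊃ ψ) ≡ φ)) = ¬1 = 0
φ ∨ ψ = 2/5 ∨ 3/5 = 3/5
φ ∨ ψ = 2/5 ∨ 3/5 = 3/5
(φ ∨ ψ) ⊃ φ = 3/5 ⊃ 2/5 = 2/5
(φ ∨ ψ) ⊃ ((φ ∨ ψ) ⊃ φ) = 3/5 ⊃ 2/5 = 2/5
φ ∨ φ = 2/5 ∨ 2/5 = 2/5
((φ ∨ ψ) ⊃ ((φ ∨ ψ) ⊃ φ)) ∨ (φ ∨ φ) = 2/5 ∨ 2/5 = 2/5
¬((ψ ∨ (φ ⊃ ψ)) ∨ ((ψ ⊃ ψ) ≡ φ)) ∨ (((φ ∨ ψ) ⊃ ((φ ∨ ψ) ⊃ φ)) ∨ (φ ∨ φ)) = 0 ∨ 2/5 = 2/5

2/5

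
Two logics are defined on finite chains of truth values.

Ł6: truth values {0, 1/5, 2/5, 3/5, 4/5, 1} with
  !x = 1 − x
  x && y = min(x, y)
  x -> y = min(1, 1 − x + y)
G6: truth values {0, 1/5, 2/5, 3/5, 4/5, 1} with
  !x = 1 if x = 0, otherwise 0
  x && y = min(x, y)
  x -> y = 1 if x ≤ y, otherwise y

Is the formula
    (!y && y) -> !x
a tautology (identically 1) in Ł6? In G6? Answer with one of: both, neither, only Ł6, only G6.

In Ł6: at x = 4/5, y = 2/5 the value is 4/5 — not a tautology.
In G6: every assignment gives 1 — tautology.

only G6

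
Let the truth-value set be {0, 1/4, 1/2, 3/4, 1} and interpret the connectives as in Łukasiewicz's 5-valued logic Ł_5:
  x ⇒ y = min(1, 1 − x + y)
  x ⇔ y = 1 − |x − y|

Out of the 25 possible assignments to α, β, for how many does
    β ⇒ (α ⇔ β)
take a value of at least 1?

value 1: 19 assignments (counts)
value 3/4: 2 assignments
value 1/2: 2 assignments
value 1/4: 1 assignment
value 0: 1 assignment
So 19 of the 25 assignments meet the threshold.

19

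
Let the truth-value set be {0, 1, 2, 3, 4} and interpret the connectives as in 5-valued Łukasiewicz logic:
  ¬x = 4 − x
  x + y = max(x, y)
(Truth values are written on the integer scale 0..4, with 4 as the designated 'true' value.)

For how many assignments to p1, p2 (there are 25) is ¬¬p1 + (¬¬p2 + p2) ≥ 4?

value 4: 9 assignments (counts)
value 3: 7 assignments
value 2: 5 assignments
value 1: 3 assignments
value 0: 1 assignment
So 9 of the 25 assignments meet the threshold.

9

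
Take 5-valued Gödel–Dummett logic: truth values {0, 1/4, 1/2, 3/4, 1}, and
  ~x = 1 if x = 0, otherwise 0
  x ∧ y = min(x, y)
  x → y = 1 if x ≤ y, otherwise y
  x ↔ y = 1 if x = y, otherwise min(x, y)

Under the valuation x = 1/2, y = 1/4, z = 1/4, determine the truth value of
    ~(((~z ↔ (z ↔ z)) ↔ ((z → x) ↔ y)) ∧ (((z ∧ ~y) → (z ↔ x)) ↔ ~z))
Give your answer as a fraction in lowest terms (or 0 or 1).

1

~z = ~1/4 = 0
z ↔ z = 1/4 ↔ 1/4 = 1
~z ↔ (z ↔ z) = 0 ↔ 1 = 0
z → x = 1/4 → 1/2 = 1
(z → x) ↔ y = 1 ↔ 1/4 = 1/4
(~z ↔ (z ↔ z)) ↔ ((z → x) ↔ y) = 0 ↔ 1/4 = 0
~y = ~1/4 = 0
z ∧ ~y = 1/4 ∧ 0 = 0
z ↔ x = 1/4 ↔ 1/2 = 1/4
(z ∧ ~y) → (z ↔ x) = 0 → 1/4 = 1
~z = ~1/4 = 0
((z ∧ ~y) → (z ↔ x)) ↔ ~z = 1 ↔ 0 = 0
((~z ↔ (z ↔ z)) ↔ ((z → x) ↔ y)) ∧ (((z ∧ ~y) → (z ↔ x)) ↔ ~z) = 0 ∧ 0 = 0
~(((~z ↔ (z ↔ z)) ↔ ((z → x) ↔ y)) ∧ (((z ∧ ~y) → (z ↔ x)) ↔ ~z)) = ~0 = 1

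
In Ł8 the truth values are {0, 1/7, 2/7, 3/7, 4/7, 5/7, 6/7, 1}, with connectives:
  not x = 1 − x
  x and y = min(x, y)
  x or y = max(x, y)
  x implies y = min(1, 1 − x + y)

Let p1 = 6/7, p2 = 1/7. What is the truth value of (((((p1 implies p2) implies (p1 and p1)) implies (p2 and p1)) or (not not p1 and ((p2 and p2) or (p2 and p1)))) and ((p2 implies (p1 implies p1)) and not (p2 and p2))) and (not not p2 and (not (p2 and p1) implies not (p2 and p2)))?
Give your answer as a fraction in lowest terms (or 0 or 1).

1/7

p1 implies p2 = 6/7 implies 1/7 = 2/7
p1 and p1 = 6/7 and 6/7 = 6/7
(p1 implies p2) implies (p1 and p1) = 2/7 implies 6/7 = 1
p2 and p1 = 1/7 and 6/7 = 1/7
((p1 implies p2) implies (p1 and p1)) implies (p2 and p1) = 1 implies 1/7 = 1/7
not p1 = not 6/7 = 1/7
not not p1 = not 1/7 = 6/7
p2 and p2 = 1/7 and 1/7 = 1/7
p2 and p1 = 1/7 and 6/7 = 1/7
(p2 and p2) or (p2 and p1) = 1/7 or 1/7 = 1/7
not not p1 and ((p2 and p2) or (p2 and p1)) = 6/7 and 1/7 = 1/7
(((p1 implies p2) implies (p1 and p1)) implies (p2 and p1)) or (not not p1 and ((p2 and p2) or (p2 and p1))) = 1/7 or 1/7 = 1/7
p1 implies p1 = 6/7 implies 6/7 = 1
p2 implies (p1 implies p1) = 1/7 implies 1 = 1
p2 and p2 = 1/7 and 1/7 = 1/7
not (p2 and p2) = not 1/7 = 6/7
(p2 implies (p1 implies p1)) and not (p2 and p2) = 1 and 6/7 = 6/7
((((p1 implies p2) implies (p1 and p1)) implies (p2 and p1)) or (not not p1 and ((p2 and p2) or (p2 and p1)))) and ((p2 implies (p1 implies p1)) and not (p2 and p2)) = 1/7 and 6/7 = 1/7
not p2 = not 1/7 = 6/7
not not p2 = not 6/7 = 1/7
p2 and p1 = 1/7 and 6/7 = 1/7
not (p2 and p1) = not 1/7 = 6/7
p2 and p2 = 1/7 and 1/7 = 1/7
not (p2 and p2) = not 1/7 = 6/7
not (p2 and p1) implies not (p2 and p2) = 6/7 implies 6/7 = 1
not not p2 and (not (p2 and p1) implies not (p2 and p2)) = 1/7 and 1 = 1/7
(((((p1 implies p2) implies (p1 and p1)) implies (p2 and p1)) or (not not p1 and ((p2 and p2) or (p2 and p1)))) and ((p2 implies (p1 implies p1)) and not (p2 and p2))) and (not not p2 and (not (p2 and p1) implies not (p2 and p2))) = 1/7 and 1/7 = 1/7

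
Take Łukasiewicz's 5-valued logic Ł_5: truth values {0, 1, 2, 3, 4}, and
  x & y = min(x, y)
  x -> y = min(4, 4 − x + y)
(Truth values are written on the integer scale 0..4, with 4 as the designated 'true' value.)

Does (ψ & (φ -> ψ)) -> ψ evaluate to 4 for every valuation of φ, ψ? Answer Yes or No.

Yes

At φ = 4, ψ = 3, for instance:
φ -> ψ = 4 -> 3 = 3
ψ & (φ -> ψ) = 3 & 3 = 3
(ψ & (φ -> ψ)) -> ψ = 3 -> 3 = 4
and checking the remaining 24 assignments likewise gives ≥ 4 in every case.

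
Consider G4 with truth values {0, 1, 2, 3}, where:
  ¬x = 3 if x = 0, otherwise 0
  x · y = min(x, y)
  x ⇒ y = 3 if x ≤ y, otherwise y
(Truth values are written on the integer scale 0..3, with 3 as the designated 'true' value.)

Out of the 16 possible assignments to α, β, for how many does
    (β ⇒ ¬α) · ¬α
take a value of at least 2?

α = 0, β = 0 ↦ 3  ≥
α = 0, β = 1 ↦ 3  ≥
α = 0, β = 2 ↦ 3  ≥
α = 0, β = 3 ↦ 3  ≥
α = 1, β = 0 ↦ 0  <
α = 1, β = 1 ↦ 0  <
α = 1, β = 2 ↦ 0  <
α = 1, β = 3 ↦ 0  <
α = 2, β = 0 ↦ 0  <
α = 2, β = 1 ↦ 0  <
α = 2, β = 2 ↦ 0  <
α = 2, β = 3 ↦ 0  <
α = 3, β = 0 ↦ 0  <
α = 3, β = 1 ↦ 0  <
α = 3, β = 2 ↦ 0  <
α = 3, β = 3 ↦ 0  <
So 4 of the 16 assignments meet the threshold.

4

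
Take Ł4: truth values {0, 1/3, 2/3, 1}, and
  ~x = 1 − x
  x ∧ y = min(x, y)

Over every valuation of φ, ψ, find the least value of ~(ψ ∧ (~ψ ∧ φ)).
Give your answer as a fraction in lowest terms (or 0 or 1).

Take φ = 1/3, ψ = 1/3:
~ψ = ~1/3 = 2/3
~ψ ∧ φ = 2/3 ∧ 1/3 = 1/3
ψ ∧ (~ψ ∧ φ) = 1/3 ∧ 1/3 = 1/3
~(ψ ∧ (~ψ ∧ φ)) = ~1/3 = 2/3
No assignment yields a value below 2/3, so this is the minimum.

2/3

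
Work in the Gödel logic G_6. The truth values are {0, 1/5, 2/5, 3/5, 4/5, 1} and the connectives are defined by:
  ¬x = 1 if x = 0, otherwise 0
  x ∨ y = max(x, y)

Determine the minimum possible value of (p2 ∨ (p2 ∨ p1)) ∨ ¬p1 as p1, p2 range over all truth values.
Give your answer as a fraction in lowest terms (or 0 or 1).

Take p1 = 1/5, p2 = 0:
p2 ∨ p1 = 0 ∨ 1/5 = 1/5
p2 ∨ (p2 ∨ p1) = 0 ∨ 1/5 = 1/5
¬p1 = ¬1/5 = 0
(p2 ∨ (p2 ∨ p1)) ∨ ¬p1 = 1/5 ∨ 0 = 1/5
No assignment yields a value below 1/5, so this is the minimum.

1/5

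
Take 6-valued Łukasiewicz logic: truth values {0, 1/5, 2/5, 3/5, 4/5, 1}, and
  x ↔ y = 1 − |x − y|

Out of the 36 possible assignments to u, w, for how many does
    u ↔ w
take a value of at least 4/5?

16

value 1: 6 assignments (counts)
value 4/5: 10 assignments (counts)
value 3/5: 8 assignments
value 2/5: 6 assignments
value 1/5: 4 assignments
value 0: 2 assignments
So 16 of the 36 assignments meet the threshold.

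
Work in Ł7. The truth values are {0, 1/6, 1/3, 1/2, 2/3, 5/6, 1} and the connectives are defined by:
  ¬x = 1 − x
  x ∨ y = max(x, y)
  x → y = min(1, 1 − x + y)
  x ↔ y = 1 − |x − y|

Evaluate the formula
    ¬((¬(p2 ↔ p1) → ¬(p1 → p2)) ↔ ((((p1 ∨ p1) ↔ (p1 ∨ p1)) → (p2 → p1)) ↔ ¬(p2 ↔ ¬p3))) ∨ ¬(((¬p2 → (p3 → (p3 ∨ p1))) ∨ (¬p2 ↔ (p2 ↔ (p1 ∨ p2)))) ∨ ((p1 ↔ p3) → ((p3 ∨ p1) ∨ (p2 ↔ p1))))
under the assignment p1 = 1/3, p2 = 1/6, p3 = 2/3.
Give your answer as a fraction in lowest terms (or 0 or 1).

5/6

p2 ↔ p1 = 1/6 ↔ 1/3 = 5/6
¬(p2 ↔ p1) = ¬5/6 = 1/6
p1 → p2 = 1/3 → 1/6 = 5/6
¬(p1 → p2) = ¬5/6 = 1/6
¬(p2 ↔ p1) → ¬(p1 → p2) = 1/6 → 1/6 = 1
p1 ∨ p1 = 1/3 ∨ 1/3 = 1/3
p1 ∨ p1 = 1/3 ∨ 1/3 = 1/3
(p1 ∨ p1) ↔ (p1 ∨ p1) = 1/3 ↔ 1/3 = 1
p2 → p1 = 1/6 → 1/3 = 1
((p1 ∨ p1) ↔ (p1 ∨ p1)) → (p2 → p1) = 1 → 1 = 1
¬p3 = ¬2/3 = 1/3
p2 ↔ ¬p3 = 1/6 ↔ 1/3 = 5/6
¬(p2 ↔ ¬p3) = ¬5/6 = 1/6
(((p1 ∨ p1) ↔ (p1 ∨ p1)) → (p2 → p1)) ↔ ¬(p2 ↔ ¬p3) = 1 ↔ 1/6 = 1/6
(¬(p2 ↔ p1) → ¬(p1 → p2)) ↔ ((((p1 ∨ p1) ↔ (p1 ∨ p1)) → (p2 → p1)) ↔ ¬(p2 ↔ ¬p3)) = 1 ↔ 1/6 = 1/6
¬((¬(p2 ↔ p1) → ¬(p1 → p2)) ↔ ((((p1 ∨ p1) ↔ (p1 ∨ p1)) → (p2 → p1)) ↔ ¬(p2 ↔ ¬p3))) = ¬1/6 = 5/6
¬p2 = ¬1/6 = 5/6
p3 ∨ p1 = 2/3 ∨ 1/3 = 2/3
p3 → (p3 ∨ p1) = 2/3 → 2/3 = 1
¬p2 → (p3 → (p3 ∨ p1)) = 5/6 → 1 = 1
¬p2 = ¬1/6 = 5/6
p1 ∨ p2 = 1/3 ∨ 1/6 = 1/3
p2 ↔ (p1 ∨ p2) = 1/6 ↔ 1/3 = 5/6
¬p2 ↔ (p2 ↔ (p1 ∨ p2)) = 5/6 ↔ 5/6 = 1
(¬p2 → (p3 → (p3 ∨ p1))) ∨ (¬p2 ↔ (p2 ↔ (p1 ∨ p2))) = 1 ∨ 1 = 1
p1 ↔ p3 = 1/3 ↔ 2/3 = 2/3
p3 ∨ p1 = 2/3 ∨ 1/3 = 2/3
p2 ↔ p1 = 1/6 ↔ 1/3 = 5/6
(p3 ∨ p1) ∨ (p2 ↔ p1) = 2/3 ∨ 5/6 = 5/6
(p1 ↔ p3) → ((p3 ∨ p1) ∨ (p2 ↔ p1)) = 2/3 → 5/6 = 1
((¬p2 → (p3 → (p3 ∨ p1))) ∨ (¬p2 ↔ (p2 ↔ (p1 ∨ p2)))) ∨ ((p1 ↔ p3) → ((p3 ∨ p1) ∨ (p2 ↔ p1))) = 1 ∨ 1 = 1
¬(((¬p2 → (p3 → (p3 ∨ p1))) ∨ (¬p2 ↔ (p2 ↔ (p1 ∨ p2)))) ∨ ((p1 ↔ p3) → ((p3 ∨ p1) ∨ (p2 ↔ p1)))) = ¬1 = 0
¬((¬(p2 ↔ p1) → ¬(p1 → p2)) ↔ ((((p1 ∨ p1) ↔ (p1 ∨ p1)) → (p2 → p1)) ↔ ¬(p2 ↔ ¬p3))) ∨ ¬(((¬p2 → (p3 → (p3 ∨ p1))) ∨ (¬p2 ↔ (p2 ↔ (p1 ∨ p2)))) ∨ ((p1 ↔ p3) → ((p3 ∨ p1) ∨ (p2 ↔ p1)))) = 5/6 ∨ 0 = 5/6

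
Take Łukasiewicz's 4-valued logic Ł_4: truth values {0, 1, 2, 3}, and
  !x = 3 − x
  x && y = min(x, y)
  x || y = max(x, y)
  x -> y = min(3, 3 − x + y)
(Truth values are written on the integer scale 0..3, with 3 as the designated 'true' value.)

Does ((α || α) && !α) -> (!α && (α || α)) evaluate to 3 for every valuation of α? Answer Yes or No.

α = 0 ↦ 3
α = 1 ↦ 3
α = 2 ↦ 3
α = 3 ↦ 3
Every assignment gives a value ≥ 3.

Yes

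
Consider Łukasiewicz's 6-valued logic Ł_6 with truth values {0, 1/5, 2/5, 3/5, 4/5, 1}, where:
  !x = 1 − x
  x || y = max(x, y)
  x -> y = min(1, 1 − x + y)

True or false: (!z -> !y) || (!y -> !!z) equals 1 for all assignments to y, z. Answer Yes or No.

No

Counterexample: take y = 1/5, z = 0.
!z = !0 = 1
!y = !1/5 = 4/5
!z -> !y = 1 -> 4/5 = 4/5
!y = !1/5 = 4/5
!z = !0 = 1
!!z = !1 = 0
!y -> !!z = 4/5 -> 0 = 1/5
(!z -> !y) || (!y -> !!z) = 4/5 || 1/5 = 4/5
This gives 4/5 ≠ 1.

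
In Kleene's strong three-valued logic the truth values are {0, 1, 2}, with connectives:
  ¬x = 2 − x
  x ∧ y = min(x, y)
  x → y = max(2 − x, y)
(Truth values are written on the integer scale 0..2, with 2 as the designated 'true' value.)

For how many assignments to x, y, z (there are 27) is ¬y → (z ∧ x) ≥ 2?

11

value 2: 11 assignments (counts)
value 1: 11 assignments
value 0: 5 assignments
So 11 of the 27 assignments meet the threshold.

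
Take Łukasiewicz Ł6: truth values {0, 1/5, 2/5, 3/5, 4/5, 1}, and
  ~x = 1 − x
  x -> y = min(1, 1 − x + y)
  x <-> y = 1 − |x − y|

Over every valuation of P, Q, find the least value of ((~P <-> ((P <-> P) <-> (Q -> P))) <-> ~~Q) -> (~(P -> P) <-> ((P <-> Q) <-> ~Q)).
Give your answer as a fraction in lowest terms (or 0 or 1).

Take P = 0, Q = 2/5:
~P = ~0 = 1
P <-> P = 0 <-> 0 = 1
Q -> P = 2/5 -> 0 = 3/5
(P <-> P) <-> (Q -> P) = 1 <-> 3/5 = 3/5
~P <-> ((P <-> P) <-> (Q -> P)) = 1 <-> 3/5 = 3/5
~Q = ~2/5 = 3/5
~~Q = ~3/5 = 2/5
(~P <-> ((P <-> P) <-> (Q -> P))) <-> ~~Q = 3/5 <-> 2/5 = 4/5
P -> P = 0 -> 0 = 1
~(P -> P) = ~1 = 0
P <-> Q = 0 <-> 2/5 = 3/5
~Q = ~2/5 = 3/5
(P <-> Q) <-> ~Q = 3/5 <-> 3/5 = 1
~(P -> P) <-> ((P <-> Q) <-> ~Q) = 0 <-> 1 = 0
((~P <-> ((P <-> P) <-> (Q -> P))) <-> ~~Q) -> (~(P -> P) <-> ((P <-> Q) <-> ~Q)) = 4/5 -> 0 = 1/5
No assignment yields a value below 1/5, so this is the minimum.

1/5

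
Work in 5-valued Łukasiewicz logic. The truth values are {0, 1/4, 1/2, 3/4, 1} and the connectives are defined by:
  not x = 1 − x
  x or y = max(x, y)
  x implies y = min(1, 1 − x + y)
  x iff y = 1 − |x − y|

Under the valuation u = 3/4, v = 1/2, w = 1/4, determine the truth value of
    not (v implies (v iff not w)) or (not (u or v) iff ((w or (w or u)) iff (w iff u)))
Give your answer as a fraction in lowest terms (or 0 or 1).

1/2

not w = not 1/4 = 3/4
v iff not w = 1/2 iff 3/4 = 3/4
v implies (v iff not w) = 1/2 implies 3/4 = 1
not (v implies (v iff not w)) = not 1 = 0
u or v = 3/4 or 1/2 = 3/4
not (u or v) = not 3/4 = 1/4
w or u = 1/4 or 3/4 = 3/4
w or (w or u) = 1/4 or 3/4 = 3/4
w iff u = 1/4 iff 3/4 = 1/2
(w or (w or u)) iff (w iff u) = 3/4 iff 1/2 = 3/4
not (u or v) iff ((w or (w or u)) iff (w iff u)) = 1/4 iff 3/4 = 1/2
not (v implies (v iff not w)) or (not (u or v) iff ((w or (w or u)) iff (w iff u))) = 0 or 1/2 = 1/2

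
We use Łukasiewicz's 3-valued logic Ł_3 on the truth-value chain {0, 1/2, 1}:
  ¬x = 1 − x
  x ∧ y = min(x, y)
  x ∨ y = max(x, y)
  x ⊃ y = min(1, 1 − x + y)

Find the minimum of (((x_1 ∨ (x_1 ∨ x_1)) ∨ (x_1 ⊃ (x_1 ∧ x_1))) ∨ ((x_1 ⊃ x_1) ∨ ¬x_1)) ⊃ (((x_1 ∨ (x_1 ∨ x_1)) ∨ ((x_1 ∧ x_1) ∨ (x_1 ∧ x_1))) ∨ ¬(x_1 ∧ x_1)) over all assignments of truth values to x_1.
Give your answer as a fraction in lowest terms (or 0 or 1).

Take x_1 = 1/2:
x_1 ∨ x_1 = 1/2 ∨ 1/2 = 1/2
x_1 ∨ (x_1 ∨ x_1) = 1/2 ∨ 1/2 = 1/2
x_1 ∧ x_1 = 1/2 ∧ 1/2 = 1/2
x_1 ⊃ (x_1 ∧ x_1) = 1/2 ⊃ 1/2 = 1
(x_1 ∨ (x_1 ∨ x_1)) ∨ (x_1 ⊃ (x_1 ∧ x_1)) = 1/2 ∨ 1 = 1
x_1 ⊃ x_1 = 1/2 ⊃ 1/2 = 1
¬x_1 = ¬1/2 = 1/2
(x_1 ⊃ x_1) ∨ ¬x_1 = 1 ∨ 1/2 = 1
((x_1 ∨ (x_1 ∨ x_1)) ∨ (x_1 ⊃ (x_1 ∧ x_1))) ∨ ((x_1 ⊃ x_1) ∨ ¬x_1) = 1 ∨ 1 = 1
x_1 ∨ x_1 = 1/2 ∨ 1/2 = 1/2
x_1 ∨ (x_1 ∨ x_1) = 1/2 ∨ 1/2 = 1/2
x_1 ∧ x_1 = 1/2 ∧ 1/2 = 1/2
x_1 ∧ x_1 = 1/2 ∧ 1/2 = 1/2
(x_1 ∧ x_1) ∨ (x_1 ∧ x_1) = 1/2 ∨ 1/2 = 1/2
(x_1 ∨ (x_1 ∨ x_1)) ∨ ((x_1 ∧ x_1) ∨ (x_1 ∧ x_1)) = 1/2 ∨ 1/2 = 1/2
x_1 ∧ x_1 = 1/2 ∧ 1/2 = 1/2
¬(x_1 ∧ x_1) = ¬1/2 = 1/2
((x_1 ∨ (x_1 ∨ x_1)) ∨ ((x_1 ∧ x_1) ∨ (x_1 ∧ x_1))) ∨ ¬(x_1 ∧ x_1) = 1/2 ∨ 1/2 = 1/2
(((x_1 ∨ (x_1 ∨ x_1)) ∨ (x_1 ⊃ (x_1 ∧ x_1))) ∨ ((x_1 ⊃ x_1) ∨ ¬x_1)) ⊃ (((x_1 ∨ (x_1 ∨ x_1)) ∨ ((x_1 ∧ x_1) ∨ (x_1 ∧ x_1))) ∨ ¬(x_1 ∧ x_1)) = 1 ⊃ 1/2 = 1/2
No assignment yields a value below 1/2, so this is the minimum.

1/2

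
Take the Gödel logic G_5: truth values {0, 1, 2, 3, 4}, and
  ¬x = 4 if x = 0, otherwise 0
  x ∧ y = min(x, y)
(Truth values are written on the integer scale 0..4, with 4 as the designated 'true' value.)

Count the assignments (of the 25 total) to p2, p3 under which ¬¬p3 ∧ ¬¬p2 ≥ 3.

value 4: 16 assignments (counts)
value 0: 9 assignments
So 16 of the 25 assignments meet the threshold.

16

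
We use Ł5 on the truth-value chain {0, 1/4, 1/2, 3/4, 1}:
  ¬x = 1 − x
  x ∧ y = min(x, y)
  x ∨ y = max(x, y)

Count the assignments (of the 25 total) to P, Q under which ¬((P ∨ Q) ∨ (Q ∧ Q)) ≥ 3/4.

value 1: 1 assignment (counts)
value 3/4: 3 assignments (counts)
value 1/2: 5 assignments
value 1/4: 7 assignments
value 0: 9 assignments
So 4 of the 25 assignments meet the threshold.

4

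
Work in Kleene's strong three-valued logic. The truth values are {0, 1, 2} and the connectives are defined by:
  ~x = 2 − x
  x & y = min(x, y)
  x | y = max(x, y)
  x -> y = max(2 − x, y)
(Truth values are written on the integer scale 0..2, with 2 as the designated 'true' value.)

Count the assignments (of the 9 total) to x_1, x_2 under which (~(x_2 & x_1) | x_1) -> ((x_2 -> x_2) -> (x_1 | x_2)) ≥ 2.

5

x_1 = 0, x_2 = 0 ↦ 0  <
x_1 = 0, x_2 = 1 ↦ 1  <
x_1 = 0, x_2 = 2 ↦ 2  ≥
x_1 = 1, x_2 = 0 ↦ 1  <
x_1 = 1, x_2 = 1 ↦ 1  <
x_1 = 1, x_2 = 2 ↦ 2  ≥
x_1 = 2, x_2 = 0 ↦ 2  ≥
x_1 = 2, x_2 = 1 ↦ 2  ≥
x_1 = 2, x_2 = 2 ↦ 2  ≥
So 5 of the 9 assignments meet the threshold.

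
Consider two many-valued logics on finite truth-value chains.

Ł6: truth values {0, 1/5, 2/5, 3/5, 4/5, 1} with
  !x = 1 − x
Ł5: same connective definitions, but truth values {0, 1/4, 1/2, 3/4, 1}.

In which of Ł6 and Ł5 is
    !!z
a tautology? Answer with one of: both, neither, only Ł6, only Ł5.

In Ł6: at z = 0 the value is 0 — not a tautology.
In Ł5: at z = 0 the value is 0 — not a tautology.

neither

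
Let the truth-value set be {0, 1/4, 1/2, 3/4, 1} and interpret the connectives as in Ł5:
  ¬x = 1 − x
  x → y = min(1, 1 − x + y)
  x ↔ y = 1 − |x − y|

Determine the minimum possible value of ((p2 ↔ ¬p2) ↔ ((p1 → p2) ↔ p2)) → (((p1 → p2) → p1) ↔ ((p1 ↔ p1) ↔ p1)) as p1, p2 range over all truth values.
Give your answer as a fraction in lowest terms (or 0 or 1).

3/4

Take p1 = 1/2, p2 = 1/4:
¬p2 = ¬1/4 = 3/4
p2 ↔ ¬p2 = 1/4 ↔ 3/4 = 1/2
p1 → p2 = 1/2 → 1/4 = 3/4
(p1 → p2) ↔ p2 = 3/4 ↔ 1/4 = 1/2
(p2 ↔ ¬p2) ↔ ((p1 → p2) ↔ p2) = 1/2 ↔ 1/2 = 1
p1 → p2 = 1/2 → 1/4 = 3/4
(p1 → p2) → p1 = 3/4 → 1/2 = 3/4
p1 ↔ p1 = 1/2 ↔ 1/2 = 1
(p1 ↔ p1) ↔ p1 = 1 ↔ 1/2 = 1/2
((p1 → p2) → p1) ↔ ((p1 ↔ p1) ↔ p1) = 3/4 ↔ 1/2 = 3/4
((p2 ↔ ¬p2) ↔ ((p1 → p2) ↔ p2)) → (((p1 → p2) → p1) ↔ ((p1 ↔ p1) ↔ p1)) = 1 → 3/4 = 3/4
No assignment yields a value below 3/4, so this is the minimum.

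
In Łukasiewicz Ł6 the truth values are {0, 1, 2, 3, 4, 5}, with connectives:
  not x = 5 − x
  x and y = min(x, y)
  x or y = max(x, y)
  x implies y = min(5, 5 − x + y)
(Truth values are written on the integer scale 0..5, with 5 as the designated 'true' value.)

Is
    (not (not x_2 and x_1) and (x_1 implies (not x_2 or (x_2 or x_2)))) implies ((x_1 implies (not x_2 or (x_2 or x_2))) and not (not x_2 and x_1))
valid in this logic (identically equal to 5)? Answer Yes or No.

Yes

At x_1 = 5, x_2 = 4, for instance:
not x_2 = not 4 = 1
not x_2 and x_1 = 1 and 5 = 1
not (not x_2 and x_1) = not 1 = 4
not x_2 = not 4 = 1
x_2 or x_2 = 4 or 4 = 4
not x_2 or (x_2 or x_2) = 1 or 4 = 4
x_1 implies (not x_2 or (x_2 or x_2)) = 5 implies 4 = 4
not (not x_2 and x_1) and (x_1 implies (not x_2 or (x_2 or x_2))) = 4 and 4 = 4
(x_1 implies (not x_2 or (x_2 or x_2))) and not (not x_2 and x_1) = 4 and 4 = 4
(not (not x_2 and x_1) and (x_1 implies (not x_2 or (x_2 or x_2)))) implies ((x_1 implies (not x_2 or (x_2 or x_2))) and not (not x_2 and x_1)) = 4 implies 4 = 5
and checking the remaining 35 assignments likewise gives ≥ 5 in every case.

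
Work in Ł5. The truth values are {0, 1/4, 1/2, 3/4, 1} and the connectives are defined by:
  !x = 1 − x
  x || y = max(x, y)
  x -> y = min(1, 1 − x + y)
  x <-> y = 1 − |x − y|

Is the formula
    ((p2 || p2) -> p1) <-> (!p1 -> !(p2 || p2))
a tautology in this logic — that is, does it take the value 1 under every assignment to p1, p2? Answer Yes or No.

At p1 = 3/4, p2 = 1/4, for instance:
p2 || p2 = 1/4 || 1/4 = 1/4
(p2 || p2) -> p1 = 1/4 -> 3/4 = 1
!p1 = !3/4 = 1/4
!(p2 || p2) = !1/4 = 3/4
!p1 -> !(p2 || p2) = 1/4 -> 3/4 = 1
((p2 || p2) -> p1) <-> (!p1 -> !(p2 || p2)) = 1 <-> 1 = 1
and checking the remaining 24 assignments likewise gives ≥ 1 in every case.

Yes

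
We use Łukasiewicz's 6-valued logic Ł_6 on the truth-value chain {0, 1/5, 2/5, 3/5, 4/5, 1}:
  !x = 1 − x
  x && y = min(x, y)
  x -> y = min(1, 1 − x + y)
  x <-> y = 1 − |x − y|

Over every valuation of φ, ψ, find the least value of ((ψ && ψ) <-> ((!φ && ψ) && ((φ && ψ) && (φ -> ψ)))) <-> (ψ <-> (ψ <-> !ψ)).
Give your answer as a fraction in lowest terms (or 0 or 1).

Take φ = 0, ψ = 3/5:
ψ && ψ = 3/5 && 3/5 = 3/5
!φ = !0 = 1
!φ && ψ = 1 && 3/5 = 3/5
φ && ψ = 0 && 3/5 = 0
φ -> ψ = 0 -> 3/5 = 1
(φ && ψ) && (φ -> ψ) = 0 && 1 = 0
(!φ && ψ) && ((φ && ψ) && (φ -> ψ)) = 3/5 && 0 = 0
(ψ && ψ) <-> ((!φ && ψ) && ((φ && ψ) && (φ -> ψ))) = 3/5 <-> 0 = 2/5
!ψ = !3/5 = 2/5
ψ <-> !ψ = 3/5 <-> 2/5 = 4/5
ψ <-> (ψ <-> !ψ) = 3/5 <-> 4/5 = 4/5
((ψ && ψ) <-> ((!φ && ψ) && ((φ && ψ) && (φ -> ψ)))) <-> (ψ <-> (ψ <-> !ψ)) = 2/5 <-> 4/5 = 3/5
No assignment yields a value below 3/5, so this is the minimum.

3/5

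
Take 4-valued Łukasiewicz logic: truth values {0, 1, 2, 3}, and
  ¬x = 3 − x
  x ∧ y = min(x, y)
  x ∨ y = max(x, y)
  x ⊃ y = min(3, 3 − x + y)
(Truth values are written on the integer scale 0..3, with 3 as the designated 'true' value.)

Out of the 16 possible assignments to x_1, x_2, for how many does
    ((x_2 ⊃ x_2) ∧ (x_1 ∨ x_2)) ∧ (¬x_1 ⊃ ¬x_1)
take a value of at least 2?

x_1 = 0, x_2 = 0 ↦ 0  <
x_1 = 0, x_2 = 1 ↦ 1  <
x_1 = 0, x_2 = 2 ↦ 2  ≥
x_1 = 0, x_2 = 3 ↦ 3  ≥
x_1 = 1, x_2 = 0 ↦ 1  <
x_1 = 1, x_2 = 1 ↦ 1  <
x_1 = 1, x_2 = 2 ↦ 2  ≥
x_1 = 1, x_2 = 3 ↦ 3  ≥
x_1 = 2, x_2 = 0 ↦ 2  ≥
x_1 = 2, x_2 = 1 ↦ 2  ≥
x_1 = 2, x_2 = 2 ↦ 2  ≥
x_1 = 2, x_2 = 3 ↦ 3  ≥
x_1 = 3, x_2 = 0 ↦ 3  ≥
x_1 = 3, x_2 = 1 ↦ 3  ≥
x_1 = 3, x_2 = 2 ↦ 3  ≥
x_1 = 3, x_2 = 3 ↦ 3  ≥
So 12 of the 16 assignments meet the threshold.

12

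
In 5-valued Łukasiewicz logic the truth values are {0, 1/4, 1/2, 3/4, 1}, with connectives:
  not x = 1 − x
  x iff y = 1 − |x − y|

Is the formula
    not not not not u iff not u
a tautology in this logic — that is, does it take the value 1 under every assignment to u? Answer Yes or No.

No

Counterexample: take u = 0.
not u = not 0 = 1
not not u = not 1 = 0
not not not u = not 0 = 1
not not not not u = not 1 = 0
not u = not 0 = 1
not not not not u iff not u = 0 iff 1 = 0
This gives 0 ≠ 1.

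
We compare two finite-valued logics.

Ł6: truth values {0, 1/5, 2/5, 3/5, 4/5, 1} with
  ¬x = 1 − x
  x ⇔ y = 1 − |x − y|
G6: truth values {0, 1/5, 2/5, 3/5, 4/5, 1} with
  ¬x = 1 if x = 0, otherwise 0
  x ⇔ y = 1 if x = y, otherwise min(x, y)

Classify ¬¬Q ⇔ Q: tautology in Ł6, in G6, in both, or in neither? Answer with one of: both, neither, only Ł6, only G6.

In Ł6: every assignment gives 1 — tautology.
In G6: at Q = 1/5 the value is 1/5 — not a tautology.

only Ł6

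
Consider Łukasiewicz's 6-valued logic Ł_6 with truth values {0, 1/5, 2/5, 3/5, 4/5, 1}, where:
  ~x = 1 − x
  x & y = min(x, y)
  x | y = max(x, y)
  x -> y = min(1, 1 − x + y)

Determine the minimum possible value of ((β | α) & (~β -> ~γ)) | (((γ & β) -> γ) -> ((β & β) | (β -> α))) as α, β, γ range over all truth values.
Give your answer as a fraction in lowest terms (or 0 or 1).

Take α = 0, β = 2/5, γ = 0:
β | α = 2/5 | 0 = 2/5
~β = ~2/5 = 3/5
~γ = ~0 = 1
~β -> ~γ = 3/5 -> 1 = 1
(β | α) & (~β -> ~γ) = 2/5 & 1 = 2/5
γ & β = 0 & 2/5 = 0
(γ & β) -> γ = 0 -> 0 = 1
β & β = 2/5 & 2/5 = 2/5
β -> α = 2/5 -> 0 = 3/5
(β & β) | (β -> α) = 2/5 | 3/5 = 3/5
((γ & β) -> γ) -> ((β & β) | (β -> α)) = 1 -> 3/5 = 3/5
((β | α) & (~β -> ~γ)) | (((γ & β) -> γ) -> ((β & β) | (β -> α))) = 2/5 | 3/5 = 3/5
No assignment yields a value below 3/5, so this is the minimum.

3/5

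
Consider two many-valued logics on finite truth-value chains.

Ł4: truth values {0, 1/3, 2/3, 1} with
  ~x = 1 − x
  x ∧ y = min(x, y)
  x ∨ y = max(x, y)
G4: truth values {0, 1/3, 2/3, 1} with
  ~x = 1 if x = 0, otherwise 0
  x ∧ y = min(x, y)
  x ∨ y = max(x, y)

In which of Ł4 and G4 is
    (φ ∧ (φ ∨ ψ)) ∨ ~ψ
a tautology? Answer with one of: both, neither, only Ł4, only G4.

In Ł4: at φ = 0, ψ = 1/3 the value is 2/3 — not a tautology.
In G4: at φ = 0, ψ = 1/3 the value is 0 — not a tautology.

neither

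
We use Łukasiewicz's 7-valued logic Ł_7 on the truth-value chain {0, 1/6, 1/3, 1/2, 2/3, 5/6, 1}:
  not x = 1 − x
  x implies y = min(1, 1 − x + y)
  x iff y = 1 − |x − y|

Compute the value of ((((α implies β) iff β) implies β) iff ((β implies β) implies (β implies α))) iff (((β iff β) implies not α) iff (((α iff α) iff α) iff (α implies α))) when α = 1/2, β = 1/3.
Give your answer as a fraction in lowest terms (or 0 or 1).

α implies β = 1/2 implies 1/3 = 5/6
(α implies β) iff β = 5/6 iff 1/3 = 1/2
((α implies β) iff β) implies β = 1/2 implies 1/3 = 5/6
β implies β = 1/3 implies 1/3 = 1
β implies α = 1/3 implies 1/2 = 1
(β implies β) implies (β implies α) = 1 implies 1 = 1
(((α implies β) iff β) implies β) iff ((β implies β) implies (β implies α)) = 5/6 iff 1 = 5/6
β iff β = 1/3 iff 1/3 = 1
not α = not 1/2 = 1/2
(β iff β) implies not α = 1 implies 1/2 = 1/2
α iff α = 1/2 iff 1/2 = 1
(α iff α) iff α = 1 iff 1/2 = 1/2
α implies α = 1/2 implies 1/2 = 1
((α iff α) iff α) iff (α implies α) = 1/2 iff 1 = 1/2
((β iff β) implies not α) iff (((α iff α) iff α) iff (α implies α)) = 1/2 iff 1/2 = 1
((((α implies β) iff β) implies β) iff ((β implies β) implies (β implies α))) iff (((β iff β) implies not α) iff (((α iff α) iff α) iff (α implies α))) = 5/6 iff 1 = 5/6

5/6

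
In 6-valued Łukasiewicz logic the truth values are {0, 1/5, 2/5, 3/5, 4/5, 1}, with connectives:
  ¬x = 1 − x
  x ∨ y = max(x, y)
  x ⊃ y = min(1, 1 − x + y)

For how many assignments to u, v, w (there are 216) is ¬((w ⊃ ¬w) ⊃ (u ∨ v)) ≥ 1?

value 1: 3 assignments (counts)
value 4/5: 10 assignments
value 3/5: 18 assignments
value 2/5: 27 assignments
value 1/5: 37 assignments
value 0: 121 assignments
So 3 of the 216 assignments meet the threshold.

3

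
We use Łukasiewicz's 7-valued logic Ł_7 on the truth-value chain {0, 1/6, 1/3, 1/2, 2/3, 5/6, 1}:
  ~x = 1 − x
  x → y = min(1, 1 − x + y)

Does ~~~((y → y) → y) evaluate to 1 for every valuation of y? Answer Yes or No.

No

Counterexample: take y = 1/6.
y → y = 1/6 → 1/6 = 1
(y → y) → y = 1 → 1/6 = 1/6
~((y → y) → y) = ~1/6 = 5/6
~~((y → y) → y) = ~5/6 = 1/6
~~~((y → y) → y) = ~1/6 = 5/6
This gives 5/6 ≠ 1.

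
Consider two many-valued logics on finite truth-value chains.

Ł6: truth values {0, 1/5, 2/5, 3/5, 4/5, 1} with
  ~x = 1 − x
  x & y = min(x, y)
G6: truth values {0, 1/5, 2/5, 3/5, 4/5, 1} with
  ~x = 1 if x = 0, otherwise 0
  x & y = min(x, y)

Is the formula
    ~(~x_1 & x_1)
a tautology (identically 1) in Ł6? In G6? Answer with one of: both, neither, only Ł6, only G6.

only G6

In Ł6: at x_1 = 1/5 the value is 4/5 — not a tautology.
In G6: every assignment gives 1 — tautology.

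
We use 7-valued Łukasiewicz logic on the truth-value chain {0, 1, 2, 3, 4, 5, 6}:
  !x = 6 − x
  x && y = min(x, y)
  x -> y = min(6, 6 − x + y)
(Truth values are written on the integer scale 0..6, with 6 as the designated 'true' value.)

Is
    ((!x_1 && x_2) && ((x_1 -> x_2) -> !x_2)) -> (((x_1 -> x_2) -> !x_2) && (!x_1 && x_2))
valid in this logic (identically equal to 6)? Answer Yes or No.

At x_1 = 1, x_2 = 2, for instance:
!x_1 = !1 = 5
!x_1 && x_2 = 5 && 2 = 2
x_1 -> x_2 = 1 -> 2 = 6
!x_2 = !2 = 4
(x_1 -> x_2) -> !x_2 = 6 -> 4 = 4
(!x_1 && x_2) && ((x_1 -> x_2) -> !x_2) = 2 && 4 = 2
((x_1 -> x_2) -> !x_2) && (!x_1 && x_2) = 4 && 2 = 2
((!x_1 && x_2) && ((x_1 -> x_2) -> !x_2)) -> (((x_1 -> x_2) -> !x_2) && (!x_1 && x_2)) = 2 -> 2 = 6
and checking the remaining 48 assignments likewise gives ≥ 6 in every case.

Yes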